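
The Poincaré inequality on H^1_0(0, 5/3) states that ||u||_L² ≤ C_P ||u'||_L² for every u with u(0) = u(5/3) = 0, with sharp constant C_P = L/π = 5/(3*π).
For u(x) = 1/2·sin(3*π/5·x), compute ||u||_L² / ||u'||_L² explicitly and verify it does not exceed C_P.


||u||_L² / ||u'||_L² = 5/(3*π) = C_P.

u(x) = 1/2·sin(3*π/5·x), so u'(x) = 3*π*cos(3*π*x/5)/10.
Writing u(x) = A·sin(kπx/L) with A = 1/2 and k = 1, use ∫_0^L sin²(kπx/L) dx = L/2 and ∫_0^L cos²(kπx/L) dx = L/2.
u² = 1/4·sin²(3*π/5·x) and (u')² = 9*π^2/100·cos²(3*π/5·x), and each of sin², cos² integrates to L/2 = 5/6 over (0, 5/3).
∫_0^5/3 u² dx = 5/24, so ||u||_L² = sqrt(30)/12.
∫_0^5/3 (u')² dx = 3*π^2/40, so ||u'||_L² = sqrt(30)*π/20.
Ratio ||u||_L² / ||u'||_L² = 5/(3*π).
Sharp Poincaré constant on H^1_0(0, 5/3) is C_P = L/π = 5/(3*π), achieved by sin(3*π/5·x).
This is the k = 1 eigenfunction (up to amplitude), so the ratio equals the sharp Poincaré constant exactly.


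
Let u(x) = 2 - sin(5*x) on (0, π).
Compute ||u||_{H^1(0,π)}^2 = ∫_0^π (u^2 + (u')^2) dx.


||u||_{H^1(0,π)}^2 = -8/5 + 17*π

u'(x) = -5*cos(5*x).
Expand u² and (u')² and integrate term by term on (0, π), using: for integers n ≥ 1, ∫_0^π sin²(nx) dx = ∫_0^π cos²(nx) dx = π/2; for n ≠ n', ∫_0^π sin(nx)sin(n'x) dx = ∫_0^π cos(nx)cos(n'x) dx = 0; and by product-to-sum, ∫_0^π sin(nx)cos(n'x) dx = ½∫_0^π [sin((n+n')x) + sin((n−n')x)] dx, which is 0 when n+n' is even and 2n/(n²−n'²) when n+n' is odd (it need not vanish on (0, π)). For the constant mode: ∫_0^π 1 dx = π, ∫_0^π cos(nx) dx = 0, ∫_0^π sin(nx) dx = (1−(−1)^n)/n.
  u² squared terms: (2)²·∫1 dx = 4·π = 4*π;  (-1)²·∫sin(5x)² dx = 1·π/2 = π/2.
  u² cross terms: 2·(2)·(-1)·∫1·sin(5x) dx = -4·(2/5) = -8/5.
  So ∫_0^π u² dx = 4*π + π/2 − 8/5 = -8/5 + 9*π/2.
  (u')² squared terms: (-5)²·∫cos(5x)² dx = 25·π/2 = 25*π/2.
  So ∫_0^π (u')² dx = 25*π/2.
||u||_{H^1}^2 = (-8/5 + 9*π/2) + (25*π/2) = -8/5 + 17*π.


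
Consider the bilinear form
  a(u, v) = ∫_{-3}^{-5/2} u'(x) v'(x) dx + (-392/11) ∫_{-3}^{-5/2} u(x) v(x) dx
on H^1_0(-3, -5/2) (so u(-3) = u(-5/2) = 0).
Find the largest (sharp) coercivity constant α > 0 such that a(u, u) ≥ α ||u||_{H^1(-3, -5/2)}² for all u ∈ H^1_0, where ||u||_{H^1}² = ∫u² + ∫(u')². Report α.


α = 4*(-98 + 11*π^2)/(11*(1 + 4*π^2))

Coercivity of a(·,·) on H^1_0(-3, -5/2) means a(u, u) ≥ α ||u||_{H^1}² for every u ∈ H^1_0.
The interval has length L = 1/2, and Poincaré/coercivity depend only on L. Here a(u, u) = ∫(u')² + (-392/11)·∫u².
Here c = -392/11 < 0 with |c| < (π/L)² = 4*π^2, so coercivity still holds. The condition a(u,u) ≥ α||u||_{H^1}² reads (1−α)∫(u')² ≥ (α−c)∫u². Any admissible α is ≤ 1 (rapidly oscillating u have ∫u²/∫(u')² → 0), and α = 1 would force 0 ≥ (1−c)∫u², impossible since c < 1; so 1−α > 0. By the sharp Poincaré inequality on H^1_0 of an interval of length L, ∫(u')² ≥ (π/L)²∫u² with equality for the first sine mode sin(π(x−x₀)/L) (x₀ the left endpoint), so the inequality holds for all u iff (1−α)(π/L)² ≥ α − c, i.e. α ≤ ((π/L)² + c)/((π/L)² + 1) = (1 + c(L/π)²)/(1 + (L/π)²). (Direct route, valid since c ≤ 0: Poincaré gives c∫u² ≥ c(L/π)²∫(u')², so a(u,u) ≥ (1 + c(L/π)²)∫(u')², while ||u||_{H^1}² ≤ (1 + (L/π)²)∫(u')²; dividing yields the same α.) With (π/L)² = 4*π^2 and c = -392/11, the largest admissible constant is α = ((π/L)² + c)/((π/L)² + 1).
Simplifying, α = 4*(-98 + 11*π^2)/(11*(1 + 4*π^2)).


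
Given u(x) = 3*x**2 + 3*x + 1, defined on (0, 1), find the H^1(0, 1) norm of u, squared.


||u||_{H^1}^2 = 543/10

The H^1 norm (squared) on an interval (0, L) is
  ||u||_{H^1}^2 = ∫_0^L u(x)^2 dx + ∫_0^L u'(x)^2 dx.
Compute u'(x) = 6*x + 3.
Then u(x)^2 = 9*x**4 + 18*x**3 + 15*x**2 + 6*x + 1 and u'(x)^2 = 36*x**2 + 36*x + 9.
Integrate each monomial from 0 to 1 using ∫_0^1 c·x^n dx = c·1^(n+1)/(n+1):
  ∫_0^1 u(x)^2 dx = ∫_0^1 (9*x^4 + 18*x^3 + 15*x^2 + 6*x + 1) dx. Term by term:
    ∫_0^1 9*x^4 dx = 9/5;  ∫_0^1 18*x^3 dx = 9/2;  ∫_0^1 15*x^2 dx = 5;
    ∫_0^1 6*x dx = 3;  ∫_0^1 1 dx = 1.
  Sum: 9/5 + 9/2 + 5 + 3 + 1 = 153/10.
  ∫_0^1 u'(x)^2 dx = ∫_0^1 (36*x^2 + 36*x + 9) dx. Term by term:
    ∫_0^1 36*x^2 dx = 12;  ∫_0^1 36*x dx = 18;  ∫_0^1 9 dx = 9.
  Sum: 12 + 18 + 9 = 39.
Adding: ||u||_{H^1}^2 = 153/10 + 39 = 543/10.


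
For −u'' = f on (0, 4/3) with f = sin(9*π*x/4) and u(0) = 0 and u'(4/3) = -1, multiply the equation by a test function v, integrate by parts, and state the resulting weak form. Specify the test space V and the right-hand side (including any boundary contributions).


V = {v ∈ H^1(0, 4/3) : v(0) = 0} (test functions vanish at x = 0 where u is specified); weak form: ∫_0^4/3 u'v' dx = ∫_0^4/3 (sin(9*π*x/4)) v dx − v(4/3) for all v ∈ V.

Multiply both sides by a test function v and integrate from 0 to 4/3:
  ∫_0^4/3 −u''(x) v(x) dx = ∫_0^4/3 f(x) v(x) dx.
Integrate the LHS by parts once:
  ∫_0^4/3 −u'' v dx = −[u'(x) v(x)]_0^4/3 + ∫_0^4/3 u'(x) v'(x) dx.
Thus ∫_0^4/3 u'(x) v'(x) dx = ∫_0^4/3 f(x) v(x) dx + [u'(x) v(x)]_0^4/3.
Choose V so that boundary terms are either known or forced to vanish.
Mixed BC: u(0) = 0 (Dirichlet) and u'(4/3) = -1 (Neumann). Define V = {v ∈ H^1(0, 4/3) : v(0) = 0}. Then [u' v]_0^4/3 = u'(4/3)·v(4/3) − u'(0)·0 = − v(4/3).
Weak formulation: find u (satisfying any essential BC) such that ∫_0^4/3 u'(x) v'(x) dx = ∫_0^4/3 f v dx − v(4/3) for all v ∈ V (Dirichlet at 0 absorbed into V; Neumann datum at x = 4/3 contributes the boundary term).
Substituting f(x) = sin(9*π*x/4), the right-hand side is ∫_0^4/3 (sin(9*π*x/4)) v dx − v(4/3).


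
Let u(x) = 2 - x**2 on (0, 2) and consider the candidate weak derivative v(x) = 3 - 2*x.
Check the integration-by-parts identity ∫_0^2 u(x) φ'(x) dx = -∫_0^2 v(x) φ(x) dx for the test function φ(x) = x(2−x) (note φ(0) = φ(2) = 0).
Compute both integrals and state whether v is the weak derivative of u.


LHS = 8/3, RHS = -4/3. No, v is not the weak derivative of u.

u(x) = 2 - x**2, classical derivative u'(x) = -2*x.
φ(x) = x(2−x), so φ'(x) = 2 - 2*x.
Note φ(0) = φ(2) = 0, so the boundary term u·φ vanishes.
LHS = ∫_0^2 u(x) φ'(x) dx = ∫_0^2 (2*x^3 - 2*x^2 - 4*x + 4) dx. Term by term:
  ∫_0^2 2*x^3 dx = 8;  ∫_0^2 -2*x^2 dx = -16/3;  ∫_0^2 -4*x dx = -8;
  ∫_0^2 4 dx = 8.
Sum: 8 − 16/3 − 8 + 8 = 8/3.
So LHS = 8/3.
∫_0^2 v(x) φ(x) dx = ∫_0^2 (2*x^3 - 7*x^2 + 6*x) dx. Term by term:
  ∫_0^2 2*x^3 dx = 8;  ∫_0^2 -7*x^2 dx = -56/3;  ∫_0^2 6*x dx = 12.
Sum: 8 − 56/3 + 12 = 4/3.
So RHS = -∫_0^2 v(x) φ(x) dx = -4/3.
LHS − RHS = 4 ≠ 0, so the identity fails.
(For a valid weak derivative the identity must hold for EVERY test function, in particular this one. The failure shows v is NOT the weak derivative of u.)
Correct weak derivative would be u'(x) = -2*x.


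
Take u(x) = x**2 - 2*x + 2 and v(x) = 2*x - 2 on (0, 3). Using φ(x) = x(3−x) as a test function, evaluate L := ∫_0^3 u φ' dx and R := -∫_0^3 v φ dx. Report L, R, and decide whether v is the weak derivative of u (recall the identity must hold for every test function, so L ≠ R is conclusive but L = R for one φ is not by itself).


LHS = -9/2, RHS = -9/2. Yes, v = u' weakly.

u(x) = x**2 - 2*x + 2, classical derivative u'(x) = 2*x - 2.
φ(x) = x(3−x), so φ'(x) = 3 - 2*x.
Note φ(0) = φ(3) = 0, so the boundary term u·φ vanishes.
LHS = ∫_0^3 u(x) φ'(x) dx = ∫_0^3 (-2*x^3 + 7*x^2 - 10*x + 6) dx. Term by term:
  ∫_0^3 -2*x^3 dx = -81/2;  ∫_0^3 7*x^2 dx = 63;  ∫_0^3 -10*x dx = -45;
  ∫_0^3 6 dx = 18.
Sum: -81/2 + 63 − 45 + 18 = -9/2.
So LHS = -9/2.
∫_0^3 v(x) φ(x) dx = ∫_0^3 (-2*x^3 + 8*x^2 - 6*x) dx. Term by term:
  ∫_0^3 -2*x^3 dx = -81/2;  ∫_0^3 8*x^2 dx = 72;  ∫_0^3 -6*x dx = -27.
Sum: -81/2 + 72 − 27 = 9/2.
So RHS = -∫_0^3 v(x) φ(x) dx = -9/2.
LHS = RHS, so the identity holds for this test φ.
Moreover u is smooth here and v(x) = u'(x) = 2*x - 2 pointwise, so the identity holds for every test function. Hence v is the weak derivative of u.


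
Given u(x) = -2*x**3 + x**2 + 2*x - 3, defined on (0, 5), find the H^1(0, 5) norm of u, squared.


||u||_{H^1}^2 = 1054190/21

The H^1 norm (squared) on an interval (0, L) is
  ||u||_{H^1}^2 = ∫_0^L u(x)^2 dx + ∫_0^L u'(x)^2 dx.
Compute u'(x) = -6*x**2 + 2*x + 2.
Then u(x)^2 = 4*x**6 - 4*x**5 - 7*x**4 + 16*x**3 - 2*x**2 - 12*x + 9 and u'(x)^2 = 36*x**4 - 24*x**3 - 20*x**2 + 8*x + 4.
Integrate each monomial from 0 to 5 using ∫_0^5 c·x^n dx = c·5^(n+1)/(n+1):
  ∫_0^5 u(x)^2 dx = ∫_0^5 (4*x^6 - 4*x^5 - 7*x^4 + 16*x^3 - 2*x^2 - 12*x + 9) dx. Term by term:
    ∫_0^5 4*x^6 dx = 312500/7;  ∫_0^5 -4*x^5 dx = -31250/3;  ∫_0^5 -7*x^4 dx = -4375;
    ∫_0^5 16*x^3 dx = 2500;  ∫_0^5 -2*x^2 dx = -250/3;  ∫_0^5 -12*x dx = -150;
    ∫_0^5 9 dx = 45.
  Sum: 312500/7 − 31250/3 − 4375 + 2500 − 250/3 − 150 + 45 = 225140/7.
  ∫_0^5 u'(x)^2 dx = ∫_0^5 (36*x^4 - 24*x^3 - 20*x^2 + 8*x + 4) dx. Term by term:
    ∫_0^5 36*x^4 dx = 22500;  ∫_0^5 -24*x^3 dx = -3750;  ∫_0^5 -20*x^2 dx = -2500/3;
    ∫_0^5 8*x dx = 100;  ∫_0^5 4 dx = 20.
  Sum: 22500 − 3750 − 2500/3 + 100 + 20 = 54110/3.
Adding: ||u||_{H^1}^2 = 225140/7 + 54110/3 = 1054190/21.


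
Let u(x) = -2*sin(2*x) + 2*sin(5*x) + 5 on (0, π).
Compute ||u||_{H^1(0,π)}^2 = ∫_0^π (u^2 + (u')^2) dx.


||u||_{H^1(0,π)}^2 = 8 + 87*π

u'(x) = -4*cos(2*x) + 10*cos(5*x).
Expand u² and (u')² and integrate term by term on (0, π), using: for integers n ≥ 1, ∫_0^π sin²(nx) dx = ∫_0^π cos²(nx) dx = π/2; for n ≠ n', ∫_0^π sin(nx)sin(n'x) dx = ∫_0^π cos(nx)cos(n'x) dx = 0; and by product-to-sum, ∫_0^π sin(nx)cos(n'x) dx = ½∫_0^π [sin((n+n')x) + sin((n−n')x)] dx, which is 0 when n+n' is even and 2n/(n²−n'²) when n+n' is odd (it need not vanish on (0, π)). For the constant mode: ∫_0^π 1 dx = π, ∫_0^π cos(nx) dx = 0, ∫_0^π sin(nx) dx = (1−(−1)^n)/n.
  u² squared terms: (5)²·∫1 dx = 25·π = 25*π;  (-2)²·∫sin(2x)² dx = 4·π/2 = 2*π;  (2)²·∫sin(5x)² dx = 4·π/2 = 2*π.
  u² cross terms: 2·(5)·(-2)·∫1·sin(2x) dx = -20·(0) = 0;  2·(5)·(2)·∫1·sin(5x) dx = 20·(2/5) = 8;  2·(-2)·(2)·∫sin(2x)·sin(5x) dx = -8·(0) = 0.
  So ∫_0^π u² dx = 25*π + 2*π + 2*π + 0 + 8 + 0 = 8 + 29*π.
  (u')² squared terms: (-4)²·∫cos(2x)² dx = 16·π/2 = 8*π;  (10)²·∫cos(5x)² dx = 100·π/2 = 50*π.
  (u')² cross terms: 2·(-4)·(10)·∫cos(2x)·cos(5x) dx = -80·(0) = 0.
  So ∫_0^π (u')² dx = 8*π + 50*π + 0 = 58*π.
||u||_{H^1}^2 = (8 + 29*π) + (58*π) = 8 + 87*π.


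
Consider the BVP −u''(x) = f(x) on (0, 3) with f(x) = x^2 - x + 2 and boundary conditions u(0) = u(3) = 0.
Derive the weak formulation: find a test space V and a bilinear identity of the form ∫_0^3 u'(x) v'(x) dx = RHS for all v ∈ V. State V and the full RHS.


V = H^1_0(0, 3) (so v(0) = v(3) = 0); weak form: ∫_0^3 u'v' dx = ∫_0^3 (x^2 - x + 2) v dx for all v ∈ V.

Multiply both sides by a test function v and integrate from 0 to 3:
  ∫_0^3 −u''(x) v(x) dx = ∫_0^3 f(x) v(x) dx.
Integrate the LHS by parts once:
  ∫_0^3 −u'' v dx = −[u'(x) v(x)]_0^3 + ∫_0^3 u'(x) v'(x) dx.
Thus ∫_0^3 u'(x) v'(x) dx = ∫_0^3 f(x) v(x) dx + [u'(x) v(x)]_0^3.
Choose V so that boundary terms are either known or forced to vanish.
u is Dirichlet: u(0) = u(3) = 0. Let V = H^1_0(0, 3); then v(0) = v(3) = 0, and [u' v]_0^3 = 0.
Weak formulation: find u (satisfying any essential BC) such that ∫_0^3 u'(x) v'(x) dx = ∫_0^3 f v dx for all v ∈ V.
Substituting f(x) = x^2 - x + 2, the right-hand side is ∫_0^3 (x^2 - x + 2) v dx.


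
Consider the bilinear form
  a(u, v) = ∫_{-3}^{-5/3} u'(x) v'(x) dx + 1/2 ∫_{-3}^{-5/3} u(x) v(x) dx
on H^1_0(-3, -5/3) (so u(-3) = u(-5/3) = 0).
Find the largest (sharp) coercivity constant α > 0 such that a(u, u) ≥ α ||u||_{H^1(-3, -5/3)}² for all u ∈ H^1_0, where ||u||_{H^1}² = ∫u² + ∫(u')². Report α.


α = (8 + 9*π^2)/(16 + 9*π^2)

Coercivity of a(·,·) on H^1_0(-3, -5/3) means a(u, u) ≥ α ||u||_{H^1}² for every u ∈ H^1_0.
The interval has length L = 4/3, and Poincaré/coercivity depend only on L. Here a(u, u) = ∫(u')² + (1/2)·∫u².
Here 0 < c = 1/2 < 1. The condition a(u,u) ≥ α||u||_{H^1}² reads (1−α)∫(u')² ≥ (α−c)∫u². Any admissible α is ≤ 1 (rapidly oscillating u have ∫u²/∫(u')² → 0), and α = 1 would force 0 ≥ (1−c)∫u², impossible since c < 1; so 1−α > 0. By the sharp Poincaré inequality on H^1_0 of an interval of length L, ∫(u')² ≥ (π/L)²∫u² with equality for the first sine mode sin(π(x−x₀)/L) (x₀ the left endpoint), so the inequality holds for all u iff (1−α)(π/L)² ≥ α − c, i.e. α ≤ ((π/L)² + c)/((π/L)² + 1) = (1 + c(L/π)²)/(1 + (L/π)²). With (π/L)² = 9*π^2/16 and c = 1/2, the largest admissible constant is α = ((π/L)² + c)/((π/L)² + 1).
Simplifying, α = (8 + 9*π^2)/(16 + 9*π^2).


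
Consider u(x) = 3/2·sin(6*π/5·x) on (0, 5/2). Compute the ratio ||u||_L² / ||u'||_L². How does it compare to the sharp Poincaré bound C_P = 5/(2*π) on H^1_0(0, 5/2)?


||u||_L² / ||u'||_L² = 5/(6*π) < C_P = 5/(2*π).

u(x) = 3/2·sin(6*π/5·x), so u'(x) = 9*π*cos(6*π*x/5)/5.
Writing u(x) = A·sin(kπx/L) with A = 3/2 and k = 3, use ∫_0^L sin²(kπx/L) dx = L/2 and ∫_0^L cos²(kπx/L) dx = L/2.
u² = 9/4·sin²(6*π/5·x) and (u')² = 81*π^2/25·cos²(6*π/5·x), and each of sin², cos² integrates to L/2 = 5/4 over (0, 5/2).
∫_0^5/2 u² dx = 45/16, so ||u||_L² = 3*sqrt(5)/4.
∫_0^5/2 (u')² dx = 81*π^2/20, so ||u'||_L² = 9*sqrt(5)*π/10.
Ratio ||u||_L² / ||u'||_L² = 5/(6*π).
Sharp Poincaré constant on H^1_0(0, 5/2) is C_P = L/π = 5/(2*π), achieved by sin(2*π/5·x).
This is the k = 3 harmonic; the ratio L/(kπ) is strictly less than C_P = L/π, consistent with the sharp inequality ||u||_L² ≤ C_P ||u'||_L².


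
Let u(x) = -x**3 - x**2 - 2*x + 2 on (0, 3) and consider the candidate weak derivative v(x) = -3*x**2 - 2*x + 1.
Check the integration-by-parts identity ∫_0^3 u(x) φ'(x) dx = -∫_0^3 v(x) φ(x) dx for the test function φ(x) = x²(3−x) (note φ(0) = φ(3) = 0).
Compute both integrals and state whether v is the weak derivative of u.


LHS = 1107/10, RHS = 1809/20. No, v is not the weak derivative of u.

u(x) = -x**3 - x**2 - 2*x + 2, classical derivative u'(x) = -3*x**2 - 2*x - 2.
φ(x) = x²(3−x), so φ'(x) = 3*x*(2 - x).
Note φ(0) = φ(3) = 0, so the boundary term u·φ vanishes.
LHS = ∫_0^3 u(x) φ'(x) dx = ∫_0^3 (3*x^5 - 3*x^4 - 18*x^2 + 12*x) dx. Term by term:
  ∫_0^3 3*x^5 dx = 729/2;  ∫_0^3 -3*x^4 dx = -729/5;  ∫_0^3 -18*x^2 dx = -162;
  ∫_0^3 12*x dx = 54.
Sum: 729/2 − 729/5 − 162 + 54 = 1107/10.
So LHS = 1107/10.
∫_0^3 v(x) φ(x) dx = ∫_0^3 (3*x^5 - 7*x^4 - 7*x^3 + 3*x^2) dx. Term by term:
  ∫_0^3 3*x^5 dx = 729/2;  ∫_0^3 -7*x^4 dx = -1701/5;  ∫_0^3 -7*x^3 dx = -567/4;
  ∫_0^3 3*x^2 dx = 27.
Sum: 729/2 − 1701/5 − 567/4 + 27 = -1809/20.
So RHS = -∫_0^3 v(x) φ(x) dx = 1809/20.
LHS − RHS = 81/4 ≠ 0, so the identity fails.
(For a valid weak derivative the identity must hold for EVERY test function, in particular this one. The failure shows v is NOT the weak derivative of u.)
Correct weak derivative would be u'(x) = -3*x**2 - 2*x - 2.


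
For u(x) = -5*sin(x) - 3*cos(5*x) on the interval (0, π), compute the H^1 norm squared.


||u||_{H^1(0,π)}^2 = 142*π

u'(x) = 15*sin(5*x) - 5*cos(x).
Expand u² and (u')² and integrate term by term on (0, π), using: for integers n ≥ 1, ∫_0^π sin²(nx) dx = ∫_0^π cos²(nx) dx = π/2; for n ≠ n', ∫_0^π sin(nx)sin(n'x) dx = ∫_0^π cos(nx)cos(n'x) dx = 0; and by product-to-sum, ∫_0^π sin(nx)cos(n'x) dx = ½∫_0^π [sin((n+n')x) + sin((n−n')x)] dx, which is 0 when n+n' is even and 2n/(n²−n'²) when n+n' is odd (it need not vanish on (0, π)).
  u² squared terms: (-5)²·∫sin(x)² dx = 25·π/2 = 25*π/2;  (-3)²·∫cos(5x)² dx = 9·π/2 = 9*π/2.
  u² cross terms: 2·(-5)·(-3)·∫sin(x)·cos(5x) dx = 30·(0) = 0.
  So ∫_0^π u² dx = 25*π/2 + 9*π/2 + 0 = 17*π.
  (u')² squared terms: (-5)²·∫cos(x)² dx = 25·π/2 = 25*π/2;  (15)²·∫sin(5x)² dx = 225·π/2 = 225*π/2.
  (u')² cross terms: 2·(-5)·(15)·∫cos(x)·sin(5x) dx = -150·(0) = 0.
  So ∫_0^π (u')² dx = 25*π/2 + 225*π/2 + 0 = 125*π.
||u||_{H^1}^2 = (17*π) + (125*π) = 142*π.


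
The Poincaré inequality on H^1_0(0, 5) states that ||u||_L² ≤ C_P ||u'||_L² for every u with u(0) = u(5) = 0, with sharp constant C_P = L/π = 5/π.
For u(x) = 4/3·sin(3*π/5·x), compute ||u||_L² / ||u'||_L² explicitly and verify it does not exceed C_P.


||u||_L² / ||u'||_L² = 5/(3*π) < C_P = 5/π.

u(x) = 4/3·sin(3*π/5·x), so u'(x) = 4*π*cos(3*π*x/5)/5.
Writing u(x) = A·sin(kπx/L) with A = 4/3 and k = 3, use ∫_0^L sin²(kπx/L) dx = L/2 and ∫_0^L cos²(kπx/L) dx = L/2.
u² = 16/9·sin²(3*π/5·x) and (u')² = 16*π^2/25·cos²(3*π/5·x), and each of sin², cos² integrates to L/2 = 5/2 over (0, 5).
∫_0^5 u² dx = 40/9, so ||u||_L² = 2*sqrt(10)/3.
∫_0^5 (u')² dx = 8*π^2/5, so ||u'||_L² = 2*sqrt(10)*π/5.
Ratio ||u||_L² / ||u'||_L² = 5/(3*π).
Sharp Poincaré constant on H^1_0(0, 5) is C_P = L/π = 5/π, achieved by sin(π/5·x).
This is the k = 3 harmonic; the ratio L/(kπ) is strictly less than C_P = L/π, consistent with the sharp inequality ||u||_L² ≤ C_P ||u'||_L².


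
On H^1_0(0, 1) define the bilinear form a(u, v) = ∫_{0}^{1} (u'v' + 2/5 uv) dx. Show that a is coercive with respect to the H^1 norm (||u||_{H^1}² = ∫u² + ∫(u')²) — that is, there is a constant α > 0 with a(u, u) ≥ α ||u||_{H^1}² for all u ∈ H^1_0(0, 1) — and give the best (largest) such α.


α = (2/5 + π^2)/(1 + π^2)

Coercivity of a(·,·) on H^1_0(0, 1) means a(u, u) ≥ α ||u||_{H^1}² for every u ∈ H^1_0.
The interval has length L = 1, and Poincaré/coercivity depend only on L. Here a(u, u) = ∫(u')² + (2/5)·∫u².
Here 0 < c = 2/5 < 1. The condition a(u,u) ≥ α||u||_{H^1}² reads (1−α)∫(u')² ≥ (α−c)∫u². Any admissible α is ≤ 1 (rapidly oscillating u have ∫u²/∫(u')² → 0), and α = 1 would force 0 ≥ (1−c)∫u², impossible since c < 1; so 1−α > 0. By the sharp Poincaré inequality on H^1_0 of an interval of length L, ∫(u')² ≥ (π/L)²∫u² with equality for the first sine mode sin(π(x−x₀)/L) (x₀ the left endpoint), so the inequality holds for all u iff (1−α)(π/L)² ≥ α − c, i.e. α ≤ ((π/L)² + c)/((π/L)² + 1) = (1 + c(L/π)²)/(1 + (L/π)²). With (π/L)² = π^2 and c = 2/5, the largest admissible constant is α = ((π/L)² + c)/((π/L)² + 1).
Simplifying, α = (2/5 + π^2)/(1 + π^2).


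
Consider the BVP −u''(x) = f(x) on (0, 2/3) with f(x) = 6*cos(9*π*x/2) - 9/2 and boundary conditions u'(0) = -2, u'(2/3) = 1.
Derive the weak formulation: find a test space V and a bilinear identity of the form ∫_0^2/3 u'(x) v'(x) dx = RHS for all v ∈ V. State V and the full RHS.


V = H^1(0, 2/3) (v unrestricted at boundary; u is determined up to an additive constant); weak form: ∫_0^2/3 u'v' dx = ∫_0^2/3 (6*cos(9*π*x/2) - 9/2) v dx + v(2/3) + 2·v(0) for all v ∈ V.

Multiply both sides by a test function v and integrate from 0 to 2/3:
  ∫_0^2/3 −u''(x) v(x) dx = ∫_0^2/3 f(x) v(x) dx.
Integrate the LHS by parts once:
  ∫_0^2/3 −u'' v dx = −[u'(x) v(x)]_0^2/3 + ∫_0^2/3 u'(x) v'(x) dx.
Thus ∫_0^2/3 u'(x) v'(x) dx = ∫_0^2/3 f(x) v(x) dx + [u'(x) v(x)]_0^2/3.
Choose V so that boundary terms are either known or forced to vanish.
u has inhomogeneous Neumann u'(0) = -2, u'(2/3) = 1. [u' v]_0^2/3 = (1)·v(2/3) − (-2)·v(0) = v(2/3) + 2·v(0). Take V = H^1(0, 2/3); boundary term becomes part of RHS.
Weak formulation: find u (satisfying any essential BC) such that ∫_0^2/3 u'(x) v'(x) dx = ∫_0^2/3 f v dx + v(2/3) + 2·v(0) for all v ∈ V (Neumann data are natural BCs: they enter the RHS as boundary terms).
Substituting f(x) = 6*cos(9*π*x/2) - 9/2, the right-hand side is ∫_0^2/3 (6*cos(9*π*x/2) - 9/2) v dx + v(2/3) + 2·v(0).
Compatibility check (pure Neumann): taking v ≡ 1 ∈ V gives 0 = ∫_0^2/3 f dx + (1) − (-2), i.e. ∫_0^2/3 f dx must equal u'(0) − u'(2/3) = -3. Indeed ∫_0^2/3 (6*cos(9*π*x/2) - 9/2) dx = -3, so the data are compatible. The solution is then unique only up to an additive constant (fix it e.g. by requiring ∫_0^2/3 u dx = 0).


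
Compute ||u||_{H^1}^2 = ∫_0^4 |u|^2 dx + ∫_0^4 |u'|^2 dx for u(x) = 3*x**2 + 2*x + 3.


||u||_{H^1}^2 = 62828/15

The H^1 norm (squared) on an interval (0, L) is
  ||u||_{H^1}^2 = ∫_0^L u(x)^2 dx + ∫_0^L u'(x)^2 dx.
Compute u'(x) = 6*x + 2.
Then u(x)^2 = 9*x**4 + 12*x**3 + 22*x**2 + 12*x + 9 and u'(x)^2 = 36*x**2 + 24*x + 4.
Integrate each monomial from 0 to 4 using ∫_0^4 c·x^n dx = c·4^(n+1)/(n+1):
  ∫_0^4 u(x)^2 dx = ∫_0^4 (9*x^4 + 12*x^3 + 22*x^2 + 12*x + 9) dx. Term by term:
    ∫_0^4 9*x^4 dx = 9216/5;  ∫_0^4 12*x^3 dx = 768;  ∫_0^4 22*x^2 dx = 1408/3;
    ∫_0^4 12*x dx = 96;  ∫_0^4 9 dx = 36.
  Sum: 9216/5 + 768 + 1408/3 + 96 + 36 = 48188/15.
  ∫_0^4 u'(x)^2 dx = ∫_0^4 (36*x^2 + 24*x + 4) dx. Term by term:
    ∫_0^4 36*x^2 dx = 768;  ∫_0^4 24*x dx = 192;  ∫_0^4 4 dx = 16.
  Sum: 768 + 192 + 16 = 976.
Adding: ||u||_{H^1}^2 = 48188/15 + 976 = 62828/15.


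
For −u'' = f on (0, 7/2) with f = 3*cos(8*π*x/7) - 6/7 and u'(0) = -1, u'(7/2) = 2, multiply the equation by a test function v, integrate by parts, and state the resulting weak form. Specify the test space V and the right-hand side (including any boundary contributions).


V = H^1(0, 7/2) (v unrestricted at boundary; u is determined up to an additive constant); weak form: ∫_0^7/2 u'v' dx = ∫_0^7/2 (3*cos(8*π*x/7) - 6/7) v dx + 2·v(7/2) + v(0) for all v ∈ V.

Multiply both sides by a test function v and integrate from 0 to 7/2:
  ∫_0^7/2 −u''(x) v(x) dx = ∫_0^7/2 f(x) v(x) dx.
Integrate the LHS by parts once:
  ∫_0^7/2 −u'' v dx = −[u'(x) v(x)]_0^7/2 + ∫_0^7/2 u'(x) v'(x) dx.
Thus ∫_0^7/2 u'(x) v'(x) dx = ∫_0^7/2 f(x) v(x) dx + [u'(x) v(x)]_0^7/2.
Choose V so that boundary terms are either known or forced to vanish.
u has inhomogeneous Neumann u'(0) = -1, u'(7/2) = 2. [u' v]_0^7/2 = (2)·v(7/2) − (-1)·v(0) = 2·v(7/2) + v(0). Take V = H^1(0, 7/2); boundary term becomes part of RHS.
Weak formulation: find u (satisfying any essential BC) such that ∫_0^7/2 u'(x) v'(x) dx = ∫_0^7/2 f v dx + 2·v(7/2) + v(0) for all v ∈ V (Neumann data are natural BCs: they enter the RHS as boundary terms).
Substituting f(x) = 3*cos(8*π*x/7) - 6/7, the right-hand side is ∫_0^7/2 (3*cos(8*π*x/7) - 6/7) v dx + 2·v(7/2) + v(0).
Compatibility check (pure Neumann): taking v ≡ 1 ∈ V gives 0 = ∫_0^7/2 f dx + (2) − (-1), i.e. ∫_0^7/2 f dx must equal u'(0) − u'(7/2) = -3. Indeed ∫_0^7/2 (3*cos(8*π*x/7) - 6/7) dx = -3, so the data are compatible. The solution is then unique only up to an additive constant (fix it e.g. by requiring ∫_0^7/2 u dx = 0).


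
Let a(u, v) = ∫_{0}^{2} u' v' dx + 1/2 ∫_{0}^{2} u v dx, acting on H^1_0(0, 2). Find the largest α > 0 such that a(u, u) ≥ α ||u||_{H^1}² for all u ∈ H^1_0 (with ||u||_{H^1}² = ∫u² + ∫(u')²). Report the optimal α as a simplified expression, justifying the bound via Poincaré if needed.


α = (2 + π^2)/(4 + π^2)

Coercivity of a(·,·) on H^1_0(0, 2) means a(u, u) ≥ α ||u||_{H^1}² for every u ∈ H^1_0.
The interval has length L = 2, and Poincaré/coercivity depend only on L. Here a(u, u) = ∫(u')² + (1/2)·∫u².
Here 0 < c = 1/2 < 1. The condition a(u,u) ≥ α||u||_{H^1}² reads (1−α)∫(u')² ≥ (α−c)∫u². Any admissible α is ≤ 1 (rapidly oscillating u have ∫u²/∫(u')² → 0), and α = 1 would force 0 ≥ (1−c)∫u², impossible since c < 1; so 1−α > 0. By the sharp Poincaré inequality on H^1_0 of an interval of length L, ∫(u')² ≥ (π/L)²∫u² with equality for the first sine mode sin(π(x−x₀)/L) (x₀ the left endpoint), so the inequality holds for all u iff (1−α)(π/L)² ≥ α − c, i.e. α ≤ ((π/L)² + c)/((π/L)² + 1) = (1 + c(L/π)²)/(1 + (L/π)²). With (π/L)² = π^2/4 and c = 1/2, the largest admissible constant is α = ((π/L)² + c)/((π/L)² + 1).
Simplifying, α = (2 + π^2)/(4 + π^2).


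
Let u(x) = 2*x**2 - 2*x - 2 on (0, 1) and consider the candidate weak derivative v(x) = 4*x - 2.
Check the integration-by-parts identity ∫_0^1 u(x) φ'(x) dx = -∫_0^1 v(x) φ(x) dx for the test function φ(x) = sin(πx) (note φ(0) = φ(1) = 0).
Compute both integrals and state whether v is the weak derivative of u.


LHS = 0, RHS = 0. Yes, v = u' weakly.

u(x) = 2*x**2 - 2*x - 2, classical derivative u'(x) = 4*x - 2.
φ(x) = sin(πx), so φ'(x) = π*cos(π*x).
Note φ(0) = φ(1) = 0, so the boundary term u·φ vanishes.
LHS = ∫_0^1 u(x) φ'(x) dx = ∫_0^1 (2*π*x^2*cos(π*x) - 2*π*x*cos(π*x) - 2*π*cos(π*x)) dx. Term by term:
  ∫_0^1 -2*π*cos(π*x) dx = 0;  ∫_0^1 -2*π*x*cos(π*x) dx = 4/π;  ∫_0^1 2*π*x^2*cos(π*x) dx = -4/π.
Sum: 0 + 4/π − 4/π = 0.
So LHS = 0.
∫_0^1 v(x) φ(x) dx = ∫_0^1 (4*x*sin(π*x) - 2*sin(π*x)) dx. Term by term:
  ∫_0^1 -2*sin(π*x) dx = -4/π;  ∫_0^1 4*x*sin(π*x) dx = 4/π.
Sum: -4/π + 4/π = 0.
So RHS = -∫_0^1 v(x) φ(x) dx = 0.
LHS = RHS, so the identity holds for this test φ.
Moreover u is smooth here and v(x) = u'(x) = 4*x - 2 pointwise, so the identity holds for every test function. Hence v is the weak derivative of u.


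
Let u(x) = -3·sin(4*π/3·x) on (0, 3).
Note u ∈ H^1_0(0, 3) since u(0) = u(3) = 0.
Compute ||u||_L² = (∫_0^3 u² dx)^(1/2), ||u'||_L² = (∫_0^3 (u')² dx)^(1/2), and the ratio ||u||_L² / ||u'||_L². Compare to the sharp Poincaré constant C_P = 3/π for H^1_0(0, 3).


||u||_L² / ||u'||_L² = 3/(4*π) < C_P = 3/π.

u(x) = -3·sin(4*π/3·x), so u'(x) = -4*π*cos(4*π*x/3).
Writing u(x) = A·sin(kπx/L) with A = -3 and k = 4, use ∫_0^L sin²(kπx/L) dx = L/2 and ∫_0^L cos²(kπx/L) dx = L/2.
u² = 9·sin²(4*π/3·x) and (u')² = 16*π^2·cos²(4*π/3·x), and each of sin², cos² integrates to L/2 = 3/2 over (0, 3).
∫_0^3 u² dx = 27/2, so ||u||_L² = 3*sqrt(6)/2.
∫_0^3 (u')² dx = 24*π^2, so ||u'||_L² = 2*sqrt(6)*π.
Ratio ||u||_L² / ||u'||_L² = 3/(4*π).
Sharp Poincaré constant on H^1_0(0, 3) is C_P = L/π = 3/π, achieved by sin(π/3·x).
This is the k = 4 harmonic; the ratio L/(kπ) is strictly less than C_P = L/π, consistent with the sharp inequality ||u||_L² ≤ C_P ||u'||_L².


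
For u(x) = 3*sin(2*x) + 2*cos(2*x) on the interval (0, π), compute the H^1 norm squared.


||u||_{H^1(0,π)}^2 = 65*π/2

u'(x) = -4*sin(2*x) + 6*cos(2*x).
Expand u² and (u')² and integrate term by term on (0, π), using: for integers n ≥ 1, ∫_0^π sin²(nx) dx = ∫_0^π cos²(nx) dx = π/2; for n ≠ n', ∫_0^π sin(nx)sin(n'x) dx = ∫_0^π cos(nx)cos(n'x) dx = 0; and by product-to-sum, ∫_0^π sin(nx)cos(n'x) dx = ½∫_0^π [sin((n+n')x) + sin((n−n')x)] dx, which is 0 when n+n' is even and 2n/(n²−n'²) when n+n' is odd (it need not vanish on (0, π)).
  u² squared terms: (2)²·∫cos(2x)² dx = 4·π/2 = 2*π;  (3)²·∫sin(2x)² dx = 9·π/2 = 9*π/2.
  u² cross terms: 2·(2)·(3)·∫cos(2x)·sin(2x) dx = 12·(0) = 0.
  So ∫_0^π u² dx = 2*π + 9*π/2 + 0 = 13*π/2.
  (u')² squared terms: (-4)²·∫sin(2x)² dx = 16·π/2 = 8*π;  (6)²·∫cos(2x)² dx = 36·π/2 = 18*π.
  (u')² cross terms: 2·(-4)·(6)·∫sin(2x)·cos(2x) dx = -48·(0) = 0.
  So ∫_0^π (u')² dx = 8*π + 18*π + 0 = 26*π.
||u||_{H^1}^2 = (13*π/2) + (26*π) = 65*π/2.


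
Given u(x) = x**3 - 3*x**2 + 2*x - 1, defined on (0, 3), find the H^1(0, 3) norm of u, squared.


||u||_{H^1}^2 = 3579/70

The H^1 norm (squared) on an interval (0, L) is
  ||u||_{H^1}^2 = ∫_0^L u(x)^2 dx + ∫_0^L u'(x)^2 dx.
Compute u'(x) = 3*x**2 - 6*x + 2.
Then u(x)^2 = x**6 - 6*x**5 + 13*x**4 - 14*x**3 + 10*x**2 - 4*x + 1 and u'(x)^2 = 9*x**4 - 36*x**3 + 48*x**2 - 24*x + 4.
Integrate each monomial from 0 to 3 using ∫_0^3 c·x^n dx = c·3^(n+1)/(n+1):
  ∫_0^3 u(x)^2 dx = ∫_0^3 (x^6 - 6*x^5 + 13*x^4 - 14*x^3 + 10*x^2 - 4*x + 1) dx. Term by term:
    ∫_0^3 x^6 dx = 2187/7;  ∫_0^3 -6*x^5 dx = -729;  ∫_0^3 13*x^4 dx = 3159/5;
    ∫_0^3 -14*x^3 dx = -567/2;  ∫_0^3 10*x^2 dx = 90;  ∫_0^3 -4*x dx = -18;
    ∫_0^3 1 dx = 3.
  Sum: 2187/7 − 729 + 3159/5 − 567/2 + 90 − 18 + 3 = 471/70.
  ∫_0^3 u'(x)^2 dx = ∫_0^3 (9*x^4 - 36*x^3 + 48*x^2 - 24*x + 4) dx. Term by term:
    ∫_0^3 9*x^4 dx = 2187/5;  ∫_0^3 -36*x^3 dx = -729;  ∫_0^3 48*x^2 dx = 432;
    ∫_0^3 -24*x dx = -108;  ∫_0^3 4 dx = 12.
  Sum: 2187/5 − 729 + 432 − 108 + 12 = 222/5.
Adding: ||u||_{H^1}^2 = 471/70 + 222/5 = 3579/70.


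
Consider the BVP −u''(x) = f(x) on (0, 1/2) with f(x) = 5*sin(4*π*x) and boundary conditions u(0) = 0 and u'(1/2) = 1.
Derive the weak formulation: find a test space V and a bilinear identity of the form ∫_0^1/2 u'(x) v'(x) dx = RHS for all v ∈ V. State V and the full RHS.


V = {v ∈ H^1(0, 1/2) : v(0) = 0} (test functions vanish at x = 0 where u is specified); weak form: ∫_0^1/2 u'v' dx = ∫_0^1/2 (5*sin(4*π*x)) v dx + v(1/2) for all v ∈ V.

Multiply both sides by a test function v and integrate from 0 to 1/2:
  ∫_0^1/2 −u''(x) v(x) dx = ∫_0^1/2 f(x) v(x) dx.
Integrate the LHS by parts once:
  ∫_0^1/2 −u'' v dx = −[u'(x) v(x)]_0^1/2 + ∫_0^1/2 u'(x) v'(x) dx.
Thus ∫_0^1/2 u'(x) v'(x) dx = ∫_0^1/2 f(x) v(x) dx + [u'(x) v(x)]_0^1/2.
Choose V so that boundary terms are either known or forced to vanish.
Mixed BC: u(0) = 0 (Dirichlet) and u'(1/2) = 1 (Neumann). Define V = {v ∈ H^1(0, 1/2) : v(0) = 0}. Then [u' v]_0^1/2 = u'(1/2)·v(1/2) − u'(0)·0 = v(1/2).
Weak formulation: find u (satisfying any essential BC) such that ∫_0^1/2 u'(x) v'(x) dx = ∫_0^1/2 f v dx + v(1/2) for all v ∈ V (Dirichlet at 0 absorbed into V; Neumann datum at x = 1/2 contributes the boundary term).
Substituting f(x) = 5*sin(4*π*x), the right-hand side is ∫_0^1/2 (5*sin(4*π*x)) v dx + v(1/2).


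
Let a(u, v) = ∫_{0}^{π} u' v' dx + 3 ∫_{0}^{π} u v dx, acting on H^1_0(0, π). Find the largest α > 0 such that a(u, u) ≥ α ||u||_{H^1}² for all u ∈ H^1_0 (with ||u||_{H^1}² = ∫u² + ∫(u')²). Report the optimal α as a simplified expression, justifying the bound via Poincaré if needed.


α = 1

Coercivity of a(·,·) on H^1_0(0, π) means a(u, u) ≥ α ||u||_{H^1}² for every u ∈ H^1_0.
The interval has length L = π, and Poincaré/coercivity depend only on L. Here a(u, u) = ∫(u')² + (3)·∫u².
Here c = 3 ≥ 1, so a(u,u) = ∫(u')² + c∫u² ≥ ∫(u')² + ∫u² = ||u||_{H^1}², i.e. α = 1 works. No larger α is possible: a(u,u) ≥ α||u||_{H^1}² means (1−α)∫(u')² ≥ (α−c)∫u², and for the modes u_n = sin(nπ(x−x₀)/L) (x₀ the left endpoint) one has ∫u_n²/∫(u_n')² = (L/(nπ))² → 0, so a(u_n,u_n)/||u_n||_{H^1}² → 1. Hence the optimal constant is α = 1.
Therefore α = 1.


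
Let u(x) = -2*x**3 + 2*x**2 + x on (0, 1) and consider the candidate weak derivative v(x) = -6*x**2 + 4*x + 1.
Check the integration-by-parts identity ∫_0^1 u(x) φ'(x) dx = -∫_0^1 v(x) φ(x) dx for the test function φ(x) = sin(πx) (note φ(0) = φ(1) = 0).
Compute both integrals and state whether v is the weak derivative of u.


LHS = -24/π^3, RHS = -24/π^3. Yes, v = u' weakly.

u(x) = -2*x**3 + 2*x**2 + x, classical derivative u'(x) = -6*x**2 + 4*x + 1.
φ(x) = sin(πx), so φ'(x) = π*cos(π*x).
Note φ(0) = φ(1) = 0, so the boundary term u·φ vanishes.
LHS = ∫_0^1 u(x) φ'(x) dx = ∫_0^1 (-2*π*x^3*cos(π*x) + 2*π*x^2*cos(π*x) + π*x*cos(π*x)) dx. Term by term:
  ∫_0^1 π*x*cos(π*x) dx = -2/π;  ∫_0^1 -2*π*x^3*cos(π*x) dx = -24/π^3 + 6/π;  ∫_0^1 2*π*x^2*cos(π*x) dx = -4/π.
Sum: -2/π + -24/π^3 + 6/π − 4/π = -24/π^3.
So LHS = -24/π^3.
∫_0^1 v(x) φ(x) dx = ∫_0^1 (-6*x^2*sin(π*x) + 4*x*sin(π*x) + sin(π*x)) dx. Term by term:
  ∫_0^1 -6*x^2*sin(π*x) dx = -6/π + 24/π^3;  ∫_0^1 4*x*sin(π*x) dx = 4/π;  ∫_0^1 sin(π*x) dx = 2/π.
Sum: -6/π + 24/π^3 + 4/π + 2/π = 24/π^3.
So RHS = -∫_0^1 v(x) φ(x) dx = -24/π^3.
LHS = RHS, so the identity holds for this test φ.
Moreover u is smooth here and v(x) = u'(x) = -6*x**2 + 4*x + 1 pointwise, so the identity holds for every test function. Hence v is the weak derivative of u.


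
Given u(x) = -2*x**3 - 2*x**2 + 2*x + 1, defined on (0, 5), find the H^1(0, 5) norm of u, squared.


||u||_{H^1}^2 = 634500/7

The H^1 norm (squared) on an interval (0, L) is
  ||u||_{H^1}^2 = ∫_0^L u(x)^2 dx + ∫_0^L u'(x)^2 dx.
Compute u'(x) = -6*x**2 - 4*x + 2.
Then u(x)^2 = 4*x**6 + 8*x**5 - 4*x**4 - 12*x**3 + 4*x + 1 and u'(x)^2 = 36*x**4 + 48*x**3 - 8*x**2 - 16*x + 4.
Integrate each monomial from 0 to 5 using ∫_0^5 c·x^n dx = c·5^(n+1)/(n+1):
  ∫_0^5 u(x)^2 dx = ∫_0^5 (4*x^6 + 8*x^5 - 4*x^4 - 12*x^3 + 4*x + 1) dx. Term by term:
    ∫_0^5 4*x^6 dx = 312500/7;  ∫_0^5 8*x^5 dx = 62500/3;  ∫_0^5 -4*x^4 dx = -2500;
    ∫_0^5 -12*x^3 dx = -1875;  ∫_0^5 4*x dx = 50;  ∫_0^5 1 dx = 5.
  Sum: 312500/7 + 62500/3 − 2500 − 1875 + 50 + 5 = 1284280/21.
  ∫_0^5 u'(x)^2 dx = ∫_0^5 (36*x^4 + 48*x^3 - 8*x^2 - 16*x + 4) dx. Term by term:
    ∫_0^5 36*x^4 dx = 22500;  ∫_0^5 48*x^3 dx = 7500;  ∫_0^5 -8*x^2 dx = -1000/3;
    ∫_0^5 -16*x dx = -200;  ∫_0^5 4 dx = 20.
  Sum: 22500 + 7500 − 1000/3 − 200 + 20 = 88460/3.
Adding: ||u||_{H^1}^2 = 1284280/21 + 88460/3 = 634500/7.


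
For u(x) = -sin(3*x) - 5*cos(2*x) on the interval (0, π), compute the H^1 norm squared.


||u||_{H^1(0,π)}^2 = 60 + 135*π/2

u'(x) = 10*sin(2*x) - 3*cos(3*x).
Expand u² and (u')² and integrate term by term on (0, π), using: for integers n ≥ 1, ∫_0^π sin²(nx) dx = ∫_0^π cos²(nx) dx = π/2; for n ≠ n', ∫_0^π sin(nx)sin(n'x) dx = ∫_0^π cos(nx)cos(n'x) dx = 0; and by product-to-sum, ∫_0^π sin(nx)cos(n'x) dx = ½∫_0^π [sin((n+n')x) + sin((n−n')x)] dx, which is 0 when n+n' is even and 2n/(n²−n'²) when n+n' is odd (it need not vanish on (0, π)).
  u² squared terms: (-1)²·∫sin(3x)² dx = 1·π/2 = π/2;  (-5)²·∫cos(2x)² dx = 25·π/2 = 25*π/2.
  u² cross terms: 2·(-1)·(-5)·∫sin(3x)·cos(2x) dx = 10·(6/5) = 12.
  So ∫_0^π u² dx = π/2 + 25*π/2 + 12 = 12 + 13*π.
  (u')² squared terms: (-3)²·∫cos(3x)² dx = 9·π/2 = 9*π/2;  (10)²·∫sin(2x)² dx = 100·π/2 = 50*π.
  (u')² cross terms: 2·(-3)·(10)·∫cos(3x)·sin(2x) dx = -60·(-4/5) = 48.
  So ∫_0^π (u')² dx = 9*π/2 + 50*π + 48 = 48 + 109*π/2.
||u||_{H^1}^2 = (12 + 13*π) + (48 + 109*π/2) = 60 + 135*π/2.


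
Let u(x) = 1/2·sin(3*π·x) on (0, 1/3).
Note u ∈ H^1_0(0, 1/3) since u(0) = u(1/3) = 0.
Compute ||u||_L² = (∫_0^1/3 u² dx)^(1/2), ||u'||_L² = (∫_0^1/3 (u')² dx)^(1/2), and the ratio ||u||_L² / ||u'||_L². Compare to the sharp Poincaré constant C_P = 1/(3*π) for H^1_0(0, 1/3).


||u||_L² / ||u'||_L² = 1/(3*π) = C_P.

u(x) = 1/2·sin(3*π·x), so u'(x) = 3*π*cos(3*π*x)/2.
Writing u(x) = A·sin(kπx/L) with A = 1/2 and k = 1, use ∫_0^L sin²(kπx/L) dx = L/2 and ∫_0^L cos²(kπx/L) dx = L/2.
u² = 1/4·sin²(3*π·x) and (u')² = 9*π^2/4·cos²(3*π·x), and each of sin², cos² integrates to L/2 = 1/6 over (0, 1/3).
∫_0^1/3 u² dx = 1/24, so ||u||_L² = sqrt(6)/12.
∫_0^1/3 (u')² dx = 3*π^2/8, so ||u'||_L² = sqrt(6)*π/4.
Ratio ||u||_L² / ||u'||_L² = 1/(3*π).
Sharp Poincaré constant on H^1_0(0, 1/3) is C_P = L/π = 1/(3*π), achieved by sin(3*π·x).
This is the k = 1 eigenfunction (up to amplitude), so the ratio equals the sharp Poincaré constant exactly.


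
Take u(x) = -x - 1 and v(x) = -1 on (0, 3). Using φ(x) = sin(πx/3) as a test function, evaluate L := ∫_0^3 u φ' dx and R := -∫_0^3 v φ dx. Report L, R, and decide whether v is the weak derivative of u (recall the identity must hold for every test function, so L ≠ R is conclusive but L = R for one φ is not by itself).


LHS = 6/π, RHS = 6/π. Yes, v = u' weakly.

u(x) = -x - 1, classical derivative u'(x) = -1.
φ(x) = sin(πx/3), so φ'(x) = π*cos(π*x/3)/3.
Note φ(0) = φ(3) = 0, so the boundary term u·φ vanishes.
LHS = ∫_0^3 u(x) φ'(x) dx = ∫_0^3 (-π*x*cos(π*x/3)/3 - π*cos(π*x/3)/3) dx. Term by term:
  ∫_0^3 -π*cos(π*x/3)/3 dx = 0;  ∫_0^3 -π*x*cos(π*x/3)/3 dx = 6/π.
Sum: 0 + 6/π = 6/π.
So LHS = 6/π.
∫_0^3 v(x) φ(x) dx = ∫_0^3 (-sin(π*x/3)) dx. Term by term:
  ∫_0^3 -sin(π*x/3) dx = -6/π.
So RHS = -∫_0^3 v(x) φ(x) dx = 6/π.
LHS = RHS, so the identity holds for this test φ.
Moreover u is smooth here and v(x) = u'(x) = -1 pointwise, so the identity holds for every test function. Hence v is the weak derivative of u.


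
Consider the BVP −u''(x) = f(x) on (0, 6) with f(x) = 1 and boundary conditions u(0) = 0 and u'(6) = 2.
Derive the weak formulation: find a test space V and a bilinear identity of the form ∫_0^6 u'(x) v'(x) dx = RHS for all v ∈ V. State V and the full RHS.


V = {v ∈ H^1(0, 6) : v(0) = 0} (test functions vanish at x = 0 where u is specified); weak form: ∫_0^6 u'v' dx = ∫_0^6 (1) v dx + 2·v(6) for all v ∈ V.

Multiply both sides by a test function v and integrate from 0 to 6:
  ∫_0^6 −u''(x) v(x) dx = ∫_0^6 f(x) v(x) dx.
Integrate the LHS by parts once:
  ∫_0^6 −u'' v dx = −[u'(x) v(x)]_0^6 + ∫_0^6 u'(x) v'(x) dx.
Thus ∫_0^6 u'(x) v'(x) dx = ∫_0^6 f(x) v(x) dx + [u'(x) v(x)]_0^6.
Choose V so that boundary terms are either known or forced to vanish.
Mixed BC: u(0) = 0 (Dirichlet) and u'(6) = 2 (Neumann). Define V = {v ∈ H^1(0, 6) : v(0) = 0}. Then [u' v]_0^6 = u'(6)·v(6) − u'(0)·0 = 2·v(6).
Weak formulation: find u (satisfying any essential BC) such that ∫_0^6 u'(x) v'(x) dx = ∫_0^6 f v dx + 2·v(6) for all v ∈ V (Dirichlet at 0 absorbed into V; Neumann datum at x = 6 contributes the boundary term).
Substituting f(x) = 1, the right-hand side is ∫_0^6 (1) v dx + 2·v(6).


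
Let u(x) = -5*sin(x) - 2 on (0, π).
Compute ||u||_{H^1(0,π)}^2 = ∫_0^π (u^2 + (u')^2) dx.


||u||_{H^1(0,π)}^2 = 40 + 29*π

u'(x) = -5*cos(x).
Expand u² and (u')² and integrate term by term on (0, π), using: for integers n ≥ 1, ∫_0^π sin²(nx) dx = ∫_0^π cos²(nx) dx = π/2; for n ≠ n', ∫_0^π sin(nx)sin(n'x) dx = ∫_0^π cos(nx)cos(n'x) dx = 0; and by product-to-sum, ∫_0^π sin(nx)cos(n'x) dx = ½∫_0^π [sin((n+n')x) + sin((n−n')x)] dx, which is 0 when n+n' is even and 2n/(n²−n'²) when n+n' is odd (it need not vanish on (0, π)). For the constant mode: ∫_0^π 1 dx = π, ∫_0^π cos(nx) dx = 0, ∫_0^π sin(nx) dx = (1−(−1)^n)/n.
  u² squared terms: (-2)²·∫1 dx = 4·π = 4*π;  (-5)²·∫sin(x)² dx = 25·π/2 = 25*π/2.
  u² cross terms: 2·(-2)·(-5)·∫1·sin(x) dx = 20·(2) = 40.
  So ∫_0^π u² dx = 4*π + 25*π/2 + 40 = 40 + 33*π/2.
  (u')² squared terms: (-5)²·∫cos(x)² dx = 25·π/2 = 25*π/2.
  So ∫_0^π (u')² dx = 25*π/2.
||u||_{H^1}^2 = (40 + 33*π/2) + (25*π/2) = 40 + 29*π.


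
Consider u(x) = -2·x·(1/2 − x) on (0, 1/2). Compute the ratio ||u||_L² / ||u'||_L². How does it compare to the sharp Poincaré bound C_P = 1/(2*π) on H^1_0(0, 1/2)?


||u||_L² / ||u'||_L² = sqrt(10)/20 < C_P = 1/(2*π).

u(x) = -2·x·(1/2 − x), so u'(x) = 4*x - 1.
u(x) = -2·x·(1/2 − x) vanishes at x = 0 and x = 1/2, so u ∈ H^1_0(0, 1/2). Differentiate via the product rule and integrate the resulting polynomials term by term.
  ∫_0^1/2 u² dx = ∫_0^1/2 (4*x^4 - 4*x^3 + x^2) dx. Term by term:
    ∫_0^1/2 4*x^4 dx = 1/40;  ∫_0^1/2 -4*x^3 dx = -1/16;  ∫_0^1/2 x^2 dx = 1/24.
  Sum: 1/40 − 1/16 + 1/24 = 1/240.
  ∫_0^1/2 (u')² dx = ∫_0^1/2 (16*x^2 - 8*x + 1) dx. Term by term:
    ∫_0^1/2 16*x^2 dx = 2/3;  ∫_0^1/2 -8*x dx = -1;  ∫_0^1/2 1 dx = 1/2.
  Sum: 2/3 − 1 + 1/2 = 1/6.
∫_0^1/2 u² dx = 1/240, so ||u||_L² = sqrt(15)/60.
∫_0^1/2 (u')² dx = 1/6, so ||u'||_L² = sqrt(6)/6.
Ratio ||u||_L² / ||u'||_L² = sqrt(10)/20.
Sharp Poincaré constant on H^1_0(0, 1/2) is C_P = L/π = 1/(2*π), achieved by sin(2*π·x).
A polynomial bump cannot attain the sharp Poincaré constant (only the first sine eigenfunction does), so the ratio is strictly less than C_P, consistent with ||u||_L² ≤ C_P ||u'||_L².
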